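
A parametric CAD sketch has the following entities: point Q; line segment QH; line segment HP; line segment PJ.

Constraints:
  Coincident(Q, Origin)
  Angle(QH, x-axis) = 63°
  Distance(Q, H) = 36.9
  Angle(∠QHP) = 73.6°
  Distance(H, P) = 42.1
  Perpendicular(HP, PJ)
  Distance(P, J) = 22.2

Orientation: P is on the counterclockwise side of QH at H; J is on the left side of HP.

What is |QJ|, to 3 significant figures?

34.3

Q is at the origin; QH runs at 63.0° with length 36.9, so H = 36.9·(cos 63.0°, sin 63.0°) = (16.8, 32.9). ∠QHP = 73.6°, so HP runs at 63.0° + (180° − 73.6°) = 169° from the x-axis; with |HP| = 42.1, P = H + 42.1·(cos 169°, sin 169°) = (-24.6, 40.6). HP ⟂ PJ; with |PJ| = 22.2 on the left of HP, J = P + 22.2·(-0.184, -0.983) = (-28.7, 18.8). Then |QJ| = |J − Q| = 34.3.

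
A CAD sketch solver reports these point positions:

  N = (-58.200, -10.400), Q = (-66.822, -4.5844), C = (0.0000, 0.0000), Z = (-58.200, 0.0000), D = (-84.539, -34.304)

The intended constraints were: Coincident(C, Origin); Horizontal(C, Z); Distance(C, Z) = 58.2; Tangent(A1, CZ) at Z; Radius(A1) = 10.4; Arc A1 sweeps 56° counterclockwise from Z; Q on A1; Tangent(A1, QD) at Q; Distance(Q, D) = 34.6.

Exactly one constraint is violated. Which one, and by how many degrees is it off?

Tangent(A1, QD) at Q — off by 3.20°.

C = (0.00, 0.00) ✓; C.y = 0.00, Z.y = 0.00 ✓; |CZ| = 58.20 ✓; ∠(NZ, ZC) = 90.00° ✓; |NZ| = 10.40 ✓; bearing(N→Q) − bearing(N→Z) = 56.00° ✓; |NQ| = 10.40 ✓; ∠(NQ, QD) = 86.80° ✗; |QD| = 34.60 ✓.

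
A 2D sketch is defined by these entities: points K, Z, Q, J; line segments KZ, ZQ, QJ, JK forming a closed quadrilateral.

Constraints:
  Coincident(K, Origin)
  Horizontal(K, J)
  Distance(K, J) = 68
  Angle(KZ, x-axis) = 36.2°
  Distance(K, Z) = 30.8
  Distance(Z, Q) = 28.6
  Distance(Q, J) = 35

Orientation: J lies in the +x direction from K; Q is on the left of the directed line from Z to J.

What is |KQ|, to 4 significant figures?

59.13

Checks: |ZQ| = 28.60 ✓; |QJ| = 35.00 ✓.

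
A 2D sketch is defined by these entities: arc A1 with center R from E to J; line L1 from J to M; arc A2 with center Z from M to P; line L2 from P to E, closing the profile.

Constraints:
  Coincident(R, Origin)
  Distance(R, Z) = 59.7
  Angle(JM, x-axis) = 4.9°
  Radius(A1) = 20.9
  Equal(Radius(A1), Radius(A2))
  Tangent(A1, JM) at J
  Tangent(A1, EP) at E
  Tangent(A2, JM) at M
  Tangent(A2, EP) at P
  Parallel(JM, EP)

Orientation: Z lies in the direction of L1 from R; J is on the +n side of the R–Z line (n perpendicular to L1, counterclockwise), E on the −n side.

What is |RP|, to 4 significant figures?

63.25

The slot axis is L1's direction at 4.9°, so u = (cos 4.9°, sin 4.9°) = (0.9963, 0.08542) and n = (−sin 4.9°, cos 4.9°) = (-0.08542, 0.9963). R is at the origin and Z lies 59.7 along u from R, so Z = 59.7·u = (59.48, 5.099). Tangency of A1 to both parallel lines with radius 20.9 puts J and E at R ± 20.9·n: J = (-1.785, 20.82), E = (1.785, -20.82). Equal radii place M and P the same way about Z: M = Z + 20.9·n = (57.70, 25.92), P = Z − 20.9·n = (61.27, -15.72). Then |RP| = |P − R| = 63.25.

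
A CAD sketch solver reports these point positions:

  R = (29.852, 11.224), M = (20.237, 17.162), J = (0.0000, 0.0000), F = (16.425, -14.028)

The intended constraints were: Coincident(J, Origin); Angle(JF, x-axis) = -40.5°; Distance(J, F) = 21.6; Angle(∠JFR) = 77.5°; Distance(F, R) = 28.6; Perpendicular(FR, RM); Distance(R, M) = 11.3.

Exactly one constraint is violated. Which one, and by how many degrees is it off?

Perpendicular(FR, RM) — off by 3.70°.

J = (0.00, 0.00) ✓; JF at -40.50° ✓; |JF| = 21.60 ✓; ∠JFR = 77.50° ✓; |FR| = 28.60 ✓; ∠(FR, RM) = 86.30° ✗; |RM| = 11.30 ✓.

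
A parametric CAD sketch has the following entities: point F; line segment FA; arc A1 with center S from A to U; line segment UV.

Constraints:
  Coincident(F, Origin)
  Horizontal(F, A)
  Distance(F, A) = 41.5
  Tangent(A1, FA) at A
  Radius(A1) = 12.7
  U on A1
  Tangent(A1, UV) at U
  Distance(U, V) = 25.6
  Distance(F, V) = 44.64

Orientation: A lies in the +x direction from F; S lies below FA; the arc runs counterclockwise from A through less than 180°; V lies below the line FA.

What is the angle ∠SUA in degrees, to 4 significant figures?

48.60°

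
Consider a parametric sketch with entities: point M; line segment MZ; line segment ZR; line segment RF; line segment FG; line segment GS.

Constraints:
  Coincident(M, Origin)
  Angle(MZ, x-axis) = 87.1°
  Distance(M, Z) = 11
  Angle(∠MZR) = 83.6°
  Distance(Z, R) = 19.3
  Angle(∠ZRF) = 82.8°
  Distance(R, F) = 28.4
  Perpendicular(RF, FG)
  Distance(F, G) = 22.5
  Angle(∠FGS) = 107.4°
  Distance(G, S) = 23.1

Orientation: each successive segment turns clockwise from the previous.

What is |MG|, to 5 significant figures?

16.402

M is at the origin; MZ runs at 87.1° with length 11.0, so Z = (0.55652, 10.986). ∠MZR = 83.6° gives ZR at -9.3000° from the x-axis; with |ZR| = 19.3, R = (19.603, 7.8670). ∠ZRF = 82.8° gives RF at -106.50° from the x-axis; with |RF| = 28.4, F = (11.537, -19.364). RF is perpendicular to FG, so FG runs at 163.50°; with |FG| = 22.5, G = (-10.037, -12.973). Then |MG| = |G − M| = 16.402.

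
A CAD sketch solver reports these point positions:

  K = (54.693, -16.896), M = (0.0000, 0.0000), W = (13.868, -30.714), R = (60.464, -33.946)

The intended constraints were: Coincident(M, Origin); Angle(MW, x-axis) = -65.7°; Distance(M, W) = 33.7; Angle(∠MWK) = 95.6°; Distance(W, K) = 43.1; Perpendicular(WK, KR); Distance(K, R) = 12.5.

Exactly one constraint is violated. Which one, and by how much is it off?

Distance(K, R) = 12.5 — off by 5.50.

M = (0.00, 0.00) ✓; MW at -65.70° ✓; |MW| = 33.70 ✓; ∠MWK = 95.60° ✓; |WK| = 43.10 ✓; ∠(WK, KR) = 90.00° ✓; |KR| = 18.00 ✗.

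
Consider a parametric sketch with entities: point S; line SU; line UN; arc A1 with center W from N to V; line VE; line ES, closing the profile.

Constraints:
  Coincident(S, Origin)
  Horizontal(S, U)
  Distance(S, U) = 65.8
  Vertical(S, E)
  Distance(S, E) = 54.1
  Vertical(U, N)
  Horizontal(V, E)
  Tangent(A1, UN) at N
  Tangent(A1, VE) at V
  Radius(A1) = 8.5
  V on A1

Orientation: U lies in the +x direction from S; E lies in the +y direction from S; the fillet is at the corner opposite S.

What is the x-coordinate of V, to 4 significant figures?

57.30

The virtual corner opposite S is at (65.80, 54.10). Since A1 is tangent to UN there, WN ⟂ UN and since A1 is tangent to VE there, WV ⟂ VE, with radius 8.5, so the center W sits 8.5 in from both sides at W = (57.30, 45.60). That places the tangent points at N = (65.80, 45.60) on UN and V = (57.30, 54.10) on VE. So V.x = 57.30.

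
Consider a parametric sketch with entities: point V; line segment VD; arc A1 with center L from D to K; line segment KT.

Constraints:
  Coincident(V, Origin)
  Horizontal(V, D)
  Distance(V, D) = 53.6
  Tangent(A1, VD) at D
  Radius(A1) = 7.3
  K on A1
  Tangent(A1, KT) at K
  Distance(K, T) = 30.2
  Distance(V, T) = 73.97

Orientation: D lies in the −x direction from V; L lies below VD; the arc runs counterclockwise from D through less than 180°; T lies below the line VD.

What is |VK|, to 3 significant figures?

61.2

Checks: ∠(LD, DV) = 90.00° ✓; |LK| = 7.300 ✓; ∠(LK, KT) = 90.00° ✓; |KT| = 30.20 ✓; |VT| = 73.97 ✓.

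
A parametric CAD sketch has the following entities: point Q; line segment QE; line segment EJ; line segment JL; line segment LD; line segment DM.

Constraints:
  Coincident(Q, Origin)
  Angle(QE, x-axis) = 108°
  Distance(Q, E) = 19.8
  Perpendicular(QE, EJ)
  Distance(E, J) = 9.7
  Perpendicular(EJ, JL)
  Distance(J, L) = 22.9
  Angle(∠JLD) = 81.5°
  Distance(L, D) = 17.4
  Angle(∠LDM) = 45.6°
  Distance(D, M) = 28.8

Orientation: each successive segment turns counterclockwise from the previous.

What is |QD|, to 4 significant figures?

7.527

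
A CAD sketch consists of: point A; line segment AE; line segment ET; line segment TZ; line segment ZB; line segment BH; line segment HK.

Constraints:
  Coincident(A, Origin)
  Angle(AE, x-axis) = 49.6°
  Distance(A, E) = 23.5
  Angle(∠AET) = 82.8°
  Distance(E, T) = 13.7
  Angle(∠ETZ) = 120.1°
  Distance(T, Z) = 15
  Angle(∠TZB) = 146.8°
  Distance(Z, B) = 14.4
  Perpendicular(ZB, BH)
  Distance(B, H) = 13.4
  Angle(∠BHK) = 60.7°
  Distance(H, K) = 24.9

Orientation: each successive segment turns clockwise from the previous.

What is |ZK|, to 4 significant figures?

7.415

A is at the origin; AE runs at 49.6° with length 23.5, so E = (15.23, 17.90). ∠AET = 82.8° gives ET at -47.60° from the x-axis; with |ET| = 13.7, T = (24.47, 7.779). ∠ETZ = 120.1° gives TZ at -107.5° from the x-axis; with |TZ| = 15.0, Z = (19.96, -6.526). ∠TZB = 146.8° gives ZB at -140.7° from the x-axis; with |ZB| = 14.4, B = (8.815, -15.65). The perpendicularity gives BH at right angles to ZB, so BH runs at 129.3°; with |BH| = 13.4, H = (0.3276, -5.278). ∠BHK = 60.7° gives HK at 10.00° from the x-axis; with |HK| = 24.9, K = (24.85, -0.9538). Then |ZK| = |K − Z| = 7.415.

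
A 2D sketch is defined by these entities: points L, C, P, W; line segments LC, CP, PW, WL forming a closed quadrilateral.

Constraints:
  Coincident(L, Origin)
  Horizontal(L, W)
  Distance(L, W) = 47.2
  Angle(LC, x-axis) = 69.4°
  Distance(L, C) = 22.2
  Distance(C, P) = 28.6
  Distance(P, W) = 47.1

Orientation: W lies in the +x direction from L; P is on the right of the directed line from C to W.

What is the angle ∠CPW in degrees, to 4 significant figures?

66.99°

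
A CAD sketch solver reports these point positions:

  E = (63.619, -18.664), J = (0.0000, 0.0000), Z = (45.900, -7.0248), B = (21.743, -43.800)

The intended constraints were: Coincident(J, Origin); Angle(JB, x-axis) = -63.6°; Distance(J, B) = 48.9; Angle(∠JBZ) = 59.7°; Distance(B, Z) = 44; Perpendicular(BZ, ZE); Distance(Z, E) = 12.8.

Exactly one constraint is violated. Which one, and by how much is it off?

Distance(Z, E) = 12.8 — off by 8.40.

J = (0.00, 0.00) ✓; JB at -63.60° ✓; |JB| = 48.90 ✓; ∠JBZ = 59.70° ✓; |BZ| = 44.00 ✓; ∠(BZ, ZE) = 90.00° ✓; |ZE| = 21.20 ✗.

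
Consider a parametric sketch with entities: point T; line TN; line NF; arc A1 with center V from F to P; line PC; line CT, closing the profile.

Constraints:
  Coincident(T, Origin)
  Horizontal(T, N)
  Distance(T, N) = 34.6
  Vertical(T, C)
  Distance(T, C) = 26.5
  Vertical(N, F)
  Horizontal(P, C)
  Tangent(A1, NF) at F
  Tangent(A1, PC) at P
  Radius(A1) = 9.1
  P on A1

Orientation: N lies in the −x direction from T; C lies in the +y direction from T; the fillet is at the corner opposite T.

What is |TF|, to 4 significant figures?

38.73

The virtual corner opposite T is at (-34.60, 26.50). The tangent condition forces VF to be normal to NF and tangency of A1 to PC means the radius VP is perpendicular to PC, with radius 9.1, so the center V sits 9.1 in from both sides at V = (-25.50, 17.40). That places the tangent points at F = (-34.60, 17.40) on NF and P = (-25.50, 26.50) on PC. Then |TF| = |F − T| = 38.73.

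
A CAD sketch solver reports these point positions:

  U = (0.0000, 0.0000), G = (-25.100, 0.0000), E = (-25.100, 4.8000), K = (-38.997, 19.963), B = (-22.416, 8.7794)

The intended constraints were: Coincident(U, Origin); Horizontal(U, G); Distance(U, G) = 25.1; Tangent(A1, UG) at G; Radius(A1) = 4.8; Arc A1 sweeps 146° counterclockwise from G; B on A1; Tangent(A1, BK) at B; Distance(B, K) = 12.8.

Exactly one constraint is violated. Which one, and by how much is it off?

Distance(B, K) = 12.8 — off by 7.20.

U = (0.00, 0.00) ✓; U.y = 0.00, G.y = 0.00 ✓; |UG| = 25.10 ✓; ∠(EG, GU) = 90.00° ✓; |EG| = 4.800 ✓; bearing(E→B) − bearing(E→G) = 146.0° ✓; |EB| = 4.800 ✓; ∠(EB, BK) = 90.00° ✓; |BK| = 20.00 ✗.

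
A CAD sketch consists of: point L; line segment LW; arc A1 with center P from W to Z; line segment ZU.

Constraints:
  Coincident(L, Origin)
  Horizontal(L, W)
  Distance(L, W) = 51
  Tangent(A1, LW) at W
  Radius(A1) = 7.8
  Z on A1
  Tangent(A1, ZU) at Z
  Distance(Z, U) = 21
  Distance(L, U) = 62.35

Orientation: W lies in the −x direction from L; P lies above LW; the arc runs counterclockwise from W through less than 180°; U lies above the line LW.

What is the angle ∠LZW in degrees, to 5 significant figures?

105.23°

L is at the origin; L and W share the same y with |LW| = 51.0 and W on the −x side, so W = (-51.000, 0.0000). A1 meets LW tangentially, so PW is at right angles to LW, so P = W + (0, 7.8) = (-51.000, 7.8000). Since PZ ⟂ ZU (tangency), |PU| = √(7.8² + 21.0²) = 22.402 regardless of where Z sits on A1. So U lies on both circle(L, 62.35) and circle(P, 22.402); the above-LW intersection is U = (-54.718, 29.891). Z is the foot of the tangent from U: Z = (-44.240, 11.692).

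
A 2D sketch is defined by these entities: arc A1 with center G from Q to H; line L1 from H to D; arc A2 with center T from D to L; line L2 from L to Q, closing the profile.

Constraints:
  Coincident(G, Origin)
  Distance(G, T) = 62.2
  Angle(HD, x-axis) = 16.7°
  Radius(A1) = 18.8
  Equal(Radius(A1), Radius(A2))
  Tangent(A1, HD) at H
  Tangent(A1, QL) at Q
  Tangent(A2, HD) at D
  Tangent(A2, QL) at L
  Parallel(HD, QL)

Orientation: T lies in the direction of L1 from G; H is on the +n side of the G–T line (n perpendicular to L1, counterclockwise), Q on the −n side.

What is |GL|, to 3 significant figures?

65.0

Tangency of A1 to both parallel lines with radius 18.8 puts H and Q at G ± 18.8·n: H = (-5.40, 18.0), Q = (5.40, -18.0). Equal radii place D and L the same way about T: D = T + 18.8·n = (54.2, 35.9), L = T − 18.8·n = (65.0, -0.133). Then |GL| = |L − G| = 65.0.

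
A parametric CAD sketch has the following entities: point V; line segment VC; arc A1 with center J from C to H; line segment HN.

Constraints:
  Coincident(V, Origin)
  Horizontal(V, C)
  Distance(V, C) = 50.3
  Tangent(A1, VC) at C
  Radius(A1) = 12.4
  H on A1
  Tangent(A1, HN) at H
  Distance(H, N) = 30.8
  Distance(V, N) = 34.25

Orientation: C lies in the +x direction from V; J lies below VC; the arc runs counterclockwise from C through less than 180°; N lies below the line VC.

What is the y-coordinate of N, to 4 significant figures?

-27.33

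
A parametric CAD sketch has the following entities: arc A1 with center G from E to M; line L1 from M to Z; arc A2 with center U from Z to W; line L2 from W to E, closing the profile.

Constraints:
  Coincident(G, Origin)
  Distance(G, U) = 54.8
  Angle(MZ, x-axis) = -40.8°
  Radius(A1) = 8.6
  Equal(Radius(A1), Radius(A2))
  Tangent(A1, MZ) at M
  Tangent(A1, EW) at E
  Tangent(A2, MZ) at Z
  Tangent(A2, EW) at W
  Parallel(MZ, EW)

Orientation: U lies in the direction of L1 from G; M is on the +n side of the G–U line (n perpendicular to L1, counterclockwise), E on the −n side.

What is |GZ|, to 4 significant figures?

55.47

Tangency of A1 to both parallel lines with radius 8.6 puts M and E at G ± 8.6·n: M = (5.619, 6.510), E = (-5.619, -6.510). Equal radii place Z and W the same way about U: Z = U + 8.6·n = (47.10, -29.30), W = U − 8.6·n = (35.86, -42.32). Then |GZ| = |Z − G| = 55.47.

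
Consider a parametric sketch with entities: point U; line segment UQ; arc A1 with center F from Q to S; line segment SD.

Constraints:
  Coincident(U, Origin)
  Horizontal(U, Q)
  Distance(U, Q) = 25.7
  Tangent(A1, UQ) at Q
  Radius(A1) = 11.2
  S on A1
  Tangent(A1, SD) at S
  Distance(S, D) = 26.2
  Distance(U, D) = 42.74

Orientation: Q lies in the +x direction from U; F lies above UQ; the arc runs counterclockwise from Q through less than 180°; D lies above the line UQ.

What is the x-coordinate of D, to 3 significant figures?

18.2

Checks: |UQ| = 25.70 ✓; |FS| = 11.20 ✓; ∠(FS, SD) = 90.00° ✓; |SD| = 26.20 ✓; |UD| = 42.74 ✓.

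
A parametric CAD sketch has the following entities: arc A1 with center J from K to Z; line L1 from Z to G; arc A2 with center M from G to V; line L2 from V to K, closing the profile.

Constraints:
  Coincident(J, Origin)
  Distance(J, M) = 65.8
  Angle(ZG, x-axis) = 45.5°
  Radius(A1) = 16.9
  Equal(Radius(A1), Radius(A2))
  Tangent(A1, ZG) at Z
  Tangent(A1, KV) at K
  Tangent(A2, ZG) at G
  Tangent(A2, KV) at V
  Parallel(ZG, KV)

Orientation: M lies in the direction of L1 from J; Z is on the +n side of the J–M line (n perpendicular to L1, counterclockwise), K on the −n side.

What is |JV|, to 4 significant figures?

67.94

The slot axis is L1's direction at 45.5°, so u = (cos 45.5°, sin 45.5°) = (0.7009, 0.7133) and n = (−sin 45.5°, cos 45.5°) = (-0.7133, 0.7009). J is at the origin and M lies 65.8 along u from J, so M = 65.8·u = (46.12, 46.93). Tangency of A1 to both parallel lines with radius 16.9 puts Z and K at J ± 16.9·n: Z = (-12.05, 11.85), K = (12.05, -11.85). Equal radii place G and V the same way about M: G = M + 16.9·n = (34.07, 58.78), V = M − 16.9·n = (58.17, 35.09). Then |JV| = |V − J| = 67.94.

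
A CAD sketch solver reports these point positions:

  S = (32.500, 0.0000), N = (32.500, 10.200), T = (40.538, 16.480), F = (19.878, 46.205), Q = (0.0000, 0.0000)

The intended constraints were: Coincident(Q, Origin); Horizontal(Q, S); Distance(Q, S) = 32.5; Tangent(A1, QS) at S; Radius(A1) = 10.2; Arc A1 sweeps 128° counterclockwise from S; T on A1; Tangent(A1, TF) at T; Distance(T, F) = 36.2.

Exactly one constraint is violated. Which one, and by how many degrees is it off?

Tangent(A1, TF) at T — off by 3.20°.

Q = (0.00, 0.00) ✓; Q.y = 0.00, S.y = 0.00 ✓; |QS| = 32.50 ✓; ∠(NS, SQ) = 90.00° ✓; |NS| = 10.20 ✓; bearing(N→T) − bearing(N→S) = 128.0° ✓; |NT| = 10.20 ✓; ∠(NT, TF) = 93.20° ✗; |TF| = 36.20 ✓.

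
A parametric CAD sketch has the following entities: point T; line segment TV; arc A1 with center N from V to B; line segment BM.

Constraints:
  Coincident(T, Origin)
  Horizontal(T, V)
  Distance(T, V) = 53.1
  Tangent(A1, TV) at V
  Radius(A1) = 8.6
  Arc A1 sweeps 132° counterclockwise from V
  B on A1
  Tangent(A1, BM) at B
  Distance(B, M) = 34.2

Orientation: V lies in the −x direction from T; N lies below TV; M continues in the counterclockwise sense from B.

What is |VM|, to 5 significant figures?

43.054

On A1, V sits at bearing 90° from N; a 132° counterclockwise sweep puts B at bearing 222°, so B = N + 8.6·(cos 222°, sin 222°) = (-59.491, -14.355). Tangency of A1 to BM means the radius NB is perpendicular to BM, so BM runs along (−sin 222°, cos 222°); with |BM| = 34.2, M = (-36.607, -39.770). Then |VM| = |M − V| = 43.054.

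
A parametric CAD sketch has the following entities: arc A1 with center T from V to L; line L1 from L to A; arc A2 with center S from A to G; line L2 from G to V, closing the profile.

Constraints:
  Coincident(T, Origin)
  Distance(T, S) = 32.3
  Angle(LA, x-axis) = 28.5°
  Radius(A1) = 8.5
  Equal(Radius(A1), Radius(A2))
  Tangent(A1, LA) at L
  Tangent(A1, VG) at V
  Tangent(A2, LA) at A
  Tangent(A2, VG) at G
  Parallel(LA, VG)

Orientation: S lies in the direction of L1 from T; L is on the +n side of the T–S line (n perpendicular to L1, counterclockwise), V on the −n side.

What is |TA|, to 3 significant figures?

33.4

The slot axis is L1's direction at 28.5°, so u = (cos 28.5°, sin 28.5°) = (0.879, 0.477) and n = (−sin 28.5°, cos 28.5°) = (-0.477, 0.879). T is at the origin and S lies 32.3 along u from T, so S = 32.3·u = (28.4, 15.4). Tangency of A1 to both parallel lines with radius 8.5 puts L and V at T ± 8.5·n: L = (-4.06, 7.47), V = (4.06, -7.47). Equal radii place A and G the same way about S: A = S + 8.5·n = (24.3, 22.9), G = S − 8.5·n = (32.4, 7.94). Then |TA| = |A − T| = 33.4.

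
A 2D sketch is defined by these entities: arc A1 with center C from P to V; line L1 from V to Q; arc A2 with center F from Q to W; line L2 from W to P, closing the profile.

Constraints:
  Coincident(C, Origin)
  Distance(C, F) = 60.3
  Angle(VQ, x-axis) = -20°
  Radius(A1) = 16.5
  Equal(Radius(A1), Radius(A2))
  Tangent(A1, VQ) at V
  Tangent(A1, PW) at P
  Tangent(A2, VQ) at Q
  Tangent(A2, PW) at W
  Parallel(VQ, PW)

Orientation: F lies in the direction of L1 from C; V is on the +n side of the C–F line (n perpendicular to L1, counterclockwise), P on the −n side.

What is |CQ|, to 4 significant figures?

62.52

The slot axis is L1's direction at -20.0°, so u = (cos -20.0°, sin -20.0°) = (0.9397, -0.3420) and n = (−sin -20.0°, cos -20.0°) = (0.3420, 0.9397). C is at the origin and F lies 60.3 along u from C, so F = 60.3·u = (56.66, -20.62). Tangency of A1 to both parallel lines with radius 16.5 puts V and P at C ± 16.5·n: V = (5.643, 15.50), P = (-5.643, -15.50). Equal radii place Q and W the same way about F: Q = F + 16.5·n = (62.31, -5.119), W = F − 16.5·n = (51.02, -36.13). Then |CQ| = |Q − C| = 62.52.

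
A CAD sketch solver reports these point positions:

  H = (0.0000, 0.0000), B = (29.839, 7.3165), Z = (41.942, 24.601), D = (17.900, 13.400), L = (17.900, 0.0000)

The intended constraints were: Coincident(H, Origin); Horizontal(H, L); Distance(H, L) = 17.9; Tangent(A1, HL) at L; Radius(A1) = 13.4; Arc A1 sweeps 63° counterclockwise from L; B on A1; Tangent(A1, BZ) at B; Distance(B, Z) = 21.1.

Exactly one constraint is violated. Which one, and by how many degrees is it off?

Tangent(A1, BZ) at B — off by 8.00°.

H = (0.00, 0.00) ✓; H.y = 0.00, L.y = 0.00 ✓; |HL| = 17.90 ✓; ∠(DL, LH) = 90.00° ✓; |DL| = 13.40 ✓; bearing(D→B) − bearing(D→L) = 63.00° ✓; |DB| = 13.40 ✓; ∠(DB, BZ) = 98.00° ✗; |BZ| = 21.10 ✓.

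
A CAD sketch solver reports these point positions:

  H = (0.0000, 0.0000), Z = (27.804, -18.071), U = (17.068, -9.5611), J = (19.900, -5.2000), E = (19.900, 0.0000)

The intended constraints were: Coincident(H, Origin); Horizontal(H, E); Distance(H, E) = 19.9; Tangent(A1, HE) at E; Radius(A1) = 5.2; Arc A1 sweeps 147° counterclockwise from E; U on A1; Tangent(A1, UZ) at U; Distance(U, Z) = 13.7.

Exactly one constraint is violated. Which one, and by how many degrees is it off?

Tangent(A1, UZ) at U — off by 5.40°.

H = (0.00, 0.00) ✓; H.y = 0.00, E.y = 0.00 ✓; |HE| = 19.90 ✓; ∠(JE, EH) = 90.00° ✓; |JE| = 5.200 ✓; bearing(J→U) − bearing(J→E) = 147.0° ✓; |JU| = 5.200 ✓; ∠(JU, UZ) = 95.40° ✗; |UZ| = 13.70 ✓.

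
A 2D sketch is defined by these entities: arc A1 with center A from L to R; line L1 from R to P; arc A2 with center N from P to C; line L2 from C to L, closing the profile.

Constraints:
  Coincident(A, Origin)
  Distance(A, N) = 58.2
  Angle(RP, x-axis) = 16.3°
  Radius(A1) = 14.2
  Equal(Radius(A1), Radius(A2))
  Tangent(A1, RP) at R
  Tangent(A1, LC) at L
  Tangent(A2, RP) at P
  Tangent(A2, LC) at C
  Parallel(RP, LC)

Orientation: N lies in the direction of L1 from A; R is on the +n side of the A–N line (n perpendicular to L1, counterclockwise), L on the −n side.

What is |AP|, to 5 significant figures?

59.907

The slot axis is L1's direction at 16.3°, so u = (cos 16.3°, sin 16.3°) = (0.95981, 0.28067) and n = (−sin 16.3°, cos 16.3°) = (-0.28067, 0.95981). A is at the origin and N lies 58.2 along u from A, so N = 58.2·u = (55.861, 16.335). Tangency of A1 to both parallel lines with radius 14.2 puts R and L at A ± 14.2·n: R = (-3.9855, 13.629), L = (3.9855, -13.629). Equal radii place P and C the same way about N: P = N + 14.2·n = (51.875, 29.964), C = N − 14.2·n = (59.846, 2.7056). Then |AP| = |P − A| = 59.907.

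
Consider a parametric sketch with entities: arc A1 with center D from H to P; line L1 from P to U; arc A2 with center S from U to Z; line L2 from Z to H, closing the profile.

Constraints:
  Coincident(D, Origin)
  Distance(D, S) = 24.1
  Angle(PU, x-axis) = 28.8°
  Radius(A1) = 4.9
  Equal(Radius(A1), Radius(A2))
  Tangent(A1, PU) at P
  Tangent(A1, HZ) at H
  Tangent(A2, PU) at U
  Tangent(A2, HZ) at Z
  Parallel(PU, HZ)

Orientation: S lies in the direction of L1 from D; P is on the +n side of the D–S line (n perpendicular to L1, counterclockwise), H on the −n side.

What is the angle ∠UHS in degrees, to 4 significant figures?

10.64°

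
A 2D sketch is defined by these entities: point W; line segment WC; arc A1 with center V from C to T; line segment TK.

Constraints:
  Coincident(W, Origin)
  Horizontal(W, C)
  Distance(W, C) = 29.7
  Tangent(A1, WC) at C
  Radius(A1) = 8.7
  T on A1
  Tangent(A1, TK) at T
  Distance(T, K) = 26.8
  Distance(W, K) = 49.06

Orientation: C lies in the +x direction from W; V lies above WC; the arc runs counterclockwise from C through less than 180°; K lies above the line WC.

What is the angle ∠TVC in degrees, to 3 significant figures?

102°

W is at the origin; W and C share the same y with |WC| = 29.7 and C on the +x side, so C = (29.7, 0.00). The tangent condition forces VC to be normal to WC, so V = C + (0, 8.7) = (29.7, 8.70). Since VT ⟂ TK (tangency), |VK| = √(8.7² + 26.8²) = 28.2 regardless of where T sits on A1. So K lies on both circle(W, 49.06) and circle(V, 28.2); the above-WC intersection is K = (32.5, 36.7). T is the foot of the tangent from K: T = (38.2, 10.5).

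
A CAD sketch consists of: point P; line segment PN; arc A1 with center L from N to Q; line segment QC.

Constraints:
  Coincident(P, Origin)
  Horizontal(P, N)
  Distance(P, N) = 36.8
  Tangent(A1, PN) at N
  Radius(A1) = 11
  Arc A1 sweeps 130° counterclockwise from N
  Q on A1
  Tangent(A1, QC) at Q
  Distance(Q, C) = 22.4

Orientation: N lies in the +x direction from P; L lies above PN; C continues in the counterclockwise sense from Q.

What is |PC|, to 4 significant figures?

46.81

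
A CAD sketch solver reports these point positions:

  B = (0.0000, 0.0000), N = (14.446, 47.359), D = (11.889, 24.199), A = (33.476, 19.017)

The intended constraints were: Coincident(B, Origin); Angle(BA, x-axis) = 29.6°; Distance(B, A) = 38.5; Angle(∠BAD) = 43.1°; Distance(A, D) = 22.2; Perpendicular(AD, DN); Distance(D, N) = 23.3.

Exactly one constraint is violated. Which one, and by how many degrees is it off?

Perpendicular(AD, DN) — off by 7.20°.

B = (0.00, 0.00) ✓; BA at 29.60° ✓; |BA| = 38.50 ✓; ∠BAD = 43.10° ✓; |AD| = 22.20 ✓; ∠(AD, DN) = 82.80° ✗; |DN| = 23.30 ✓.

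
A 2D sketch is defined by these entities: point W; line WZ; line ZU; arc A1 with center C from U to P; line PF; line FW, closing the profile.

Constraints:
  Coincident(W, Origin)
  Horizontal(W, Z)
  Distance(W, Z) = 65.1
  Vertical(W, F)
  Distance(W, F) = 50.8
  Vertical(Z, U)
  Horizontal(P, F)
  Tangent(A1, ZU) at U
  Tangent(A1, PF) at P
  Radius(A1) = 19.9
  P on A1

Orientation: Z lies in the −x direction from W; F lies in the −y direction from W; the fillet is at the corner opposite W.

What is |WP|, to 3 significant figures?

68.0

W is at the origin; WZ is horizontal with |WZ| = 65.1 and Z on the −x side, so Z = (-65.1, 0.00). WF is vertical with |WF| = 50.8 and F on the −y side, so F = (0.00, -50.8). The virtual corner opposite W is at (-65.1, -50.8). A1 meets ZU tangentially, so CU is at right angles to ZU and tangency of A1 to PF means the radius CP is perpendicular to PF, with radius 19.9, so the center C sits 19.9 in from both sides at C = (-45.2, -30.9). That places the tangent points at U = (-65.1, -30.9) on ZU and P = (-45.2, -50.8) on PF. Then |WP| = |P − W| = 68.0.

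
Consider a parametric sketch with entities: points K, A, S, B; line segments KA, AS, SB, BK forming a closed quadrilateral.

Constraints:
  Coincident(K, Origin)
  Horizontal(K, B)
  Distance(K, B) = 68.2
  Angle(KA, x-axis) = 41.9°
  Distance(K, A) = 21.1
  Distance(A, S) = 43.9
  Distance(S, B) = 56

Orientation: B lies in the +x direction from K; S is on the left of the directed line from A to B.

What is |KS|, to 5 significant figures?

64.707

K is at the origin; K and B share the same y with |KB| = 68.2 and B in +x, so B = (68.2, 0). KA runs at 41.9° with |KA| = 21.1, so A = (15.705, 14.091). S is determined by |AS| = 43.9 and |SB| = 56.0 together: it lies at the intersection of circle(A, 43.9) and circle(B, 56.0). With |AB| = 54.353, the foot of the radical line on AB is 16.057 from A and the perpendicular offset is √(43.9² − 16.057²) = 40.858. Taking the left-of-AB solution: S = (41.806, 49.390).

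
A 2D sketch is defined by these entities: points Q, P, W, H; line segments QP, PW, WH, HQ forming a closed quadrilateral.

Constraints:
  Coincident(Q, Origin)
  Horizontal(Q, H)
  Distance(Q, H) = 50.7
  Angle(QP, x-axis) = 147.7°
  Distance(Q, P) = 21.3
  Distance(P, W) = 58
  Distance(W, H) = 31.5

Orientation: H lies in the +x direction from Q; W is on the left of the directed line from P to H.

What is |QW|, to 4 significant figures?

47.05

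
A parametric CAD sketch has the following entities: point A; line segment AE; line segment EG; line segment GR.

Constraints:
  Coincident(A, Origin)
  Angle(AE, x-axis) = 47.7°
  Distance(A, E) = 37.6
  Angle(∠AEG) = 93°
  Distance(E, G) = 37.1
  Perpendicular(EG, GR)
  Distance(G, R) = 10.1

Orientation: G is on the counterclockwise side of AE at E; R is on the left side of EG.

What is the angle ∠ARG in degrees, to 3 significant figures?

125°

∠AEG = 93.0°, so EG runs at 47.7° + (180° − 93.0°) = 135° from the x-axis; with |EG| = 37.1, G = E + 37.1·(cos 135°, sin 135°) = (-0.791, 54.2). EG ⟂ GR; with |GR| = 10.1 on the left of EG, R = G + 10.1·(-0.711, -0.703) = (-7.97, 47.1). Then cos ∠ARG = RA·RG / (|RA||RG|), giving 125°.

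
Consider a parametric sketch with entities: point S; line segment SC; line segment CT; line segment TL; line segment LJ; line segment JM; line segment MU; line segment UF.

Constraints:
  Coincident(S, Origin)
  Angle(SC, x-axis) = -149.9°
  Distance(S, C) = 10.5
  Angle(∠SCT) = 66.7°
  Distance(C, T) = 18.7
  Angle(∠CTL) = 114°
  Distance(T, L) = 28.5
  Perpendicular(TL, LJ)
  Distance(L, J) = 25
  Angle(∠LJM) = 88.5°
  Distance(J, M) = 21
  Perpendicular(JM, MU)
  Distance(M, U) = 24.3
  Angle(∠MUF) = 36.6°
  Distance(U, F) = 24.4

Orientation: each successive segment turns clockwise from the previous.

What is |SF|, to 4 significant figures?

19.50

S is at the origin; SC runs at -149.9° with length 10.5, so C = (-9.084, -5.266). ∠SCT = 66.7° gives CT at 96.80° from the x-axis; with |CT| = 18.7, T = (-11.30, 13.30). ∠CTL = 114.0° gives TL at 30.80° from the x-axis; with |TL| = 28.5, L = (13.18, 27.90). The perpendicularity gives LJ at right angles to TL, so LJ runs at -59.20°; with |LJ| = 25.0, J = (25.98, 6.422). ∠LJM = 88.5° gives JM at -150.7° from the x-axis; with |JM| = 21.0, M = (7.670, -3.855). JM ⟂ MU, so MU runs at 119.3°; with |MU| = 24.3, U = (-4.222, 17.34). ∠MUF = 36.6° gives UF at -24.10° from the x-axis; with |UF| = 24.4, F = (18.05, 7.373). Then |SF| = |F − S| = 19.50.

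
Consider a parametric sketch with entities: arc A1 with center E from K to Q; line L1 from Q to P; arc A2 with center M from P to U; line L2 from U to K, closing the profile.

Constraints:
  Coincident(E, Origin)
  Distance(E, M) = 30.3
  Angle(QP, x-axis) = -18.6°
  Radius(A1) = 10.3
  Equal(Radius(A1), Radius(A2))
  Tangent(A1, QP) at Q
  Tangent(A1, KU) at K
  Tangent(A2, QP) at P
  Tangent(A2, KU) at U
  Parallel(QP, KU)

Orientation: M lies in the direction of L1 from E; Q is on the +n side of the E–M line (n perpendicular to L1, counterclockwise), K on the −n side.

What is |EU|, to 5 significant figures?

32.003

Tangency of A1 to both parallel lines with radius 10.3 puts Q and K at E ± 10.3·n: Q = (3.2853, 9.7620), K = (-3.2853, -9.7620). Equal radii place P and U the same way about M: P = M + 10.3·n = (32.003, 0.097548), U = M − 10.3·n = (25.432, -19.426). Then |EU| = |U − E| = 32.003.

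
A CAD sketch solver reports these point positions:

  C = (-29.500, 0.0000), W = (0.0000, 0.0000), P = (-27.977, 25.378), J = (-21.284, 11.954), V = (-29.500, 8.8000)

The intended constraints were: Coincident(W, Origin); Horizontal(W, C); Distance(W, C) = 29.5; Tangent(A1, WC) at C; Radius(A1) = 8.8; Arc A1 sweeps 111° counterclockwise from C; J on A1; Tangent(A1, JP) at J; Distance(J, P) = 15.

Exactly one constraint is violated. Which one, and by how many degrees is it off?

Tangent(A1, JP) at J — off by 5.50°.

W = (0.00, 0.00) ✓; W.y = 0.00, C.y = 0.00 ✓; |WC| = 29.50 ✓; ∠(VC, CW) = 90.00° ✓; |VC| = 8.800 ✓; bearing(V→J) − bearing(V→C) = 111.0° ✓; |VJ| = 8.801 ✓; ∠(VJ, JP) = 84.50° ✗; |JP| = 15.00 ✓.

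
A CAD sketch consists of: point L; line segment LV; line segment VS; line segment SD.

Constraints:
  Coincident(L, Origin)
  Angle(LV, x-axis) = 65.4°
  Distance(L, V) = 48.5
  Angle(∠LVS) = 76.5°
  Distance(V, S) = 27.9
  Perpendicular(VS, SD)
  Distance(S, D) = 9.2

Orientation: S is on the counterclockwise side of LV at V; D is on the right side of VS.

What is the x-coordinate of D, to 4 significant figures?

-5.417

∠LVS = 76.5°, so VS runs at 65.4° + (180° − 76.5°) = 168.9° from the x-axis; with |VS| = 27.9, S = V + 27.9·(cos 168.9°, sin 168.9°) = (-7.188, 49.47). The perpendicularity gives SD at right angles to VS; with |SD| = 9.2 on the right of VS, D = S + 9.2·(0.1925, 0.9813) = (-5.417, 58.50). So D.x = -5.417.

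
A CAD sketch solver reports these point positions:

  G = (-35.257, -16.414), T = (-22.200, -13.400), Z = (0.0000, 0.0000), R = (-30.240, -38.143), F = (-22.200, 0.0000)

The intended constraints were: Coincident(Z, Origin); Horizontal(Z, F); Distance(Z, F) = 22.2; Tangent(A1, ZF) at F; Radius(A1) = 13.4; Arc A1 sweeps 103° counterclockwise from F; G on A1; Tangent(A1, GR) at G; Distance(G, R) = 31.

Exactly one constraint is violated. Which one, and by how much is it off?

Distance(G, R) = 31 — off by 8.70.

Z = (0.00, 0.00) ✓; Z.y = 0.00, F.y = 0.00 ✓; |ZF| = 22.20 ✓; ∠(TF, FZ) = 90.00° ✓; |TF| = 13.40 ✓; bearing(T→G) − bearing(T→F) = 103.0° ✓; |TG| = 13.40 ✓; ∠(TG, GR) = 90.00° ✓; |GR| = 22.30 ✗.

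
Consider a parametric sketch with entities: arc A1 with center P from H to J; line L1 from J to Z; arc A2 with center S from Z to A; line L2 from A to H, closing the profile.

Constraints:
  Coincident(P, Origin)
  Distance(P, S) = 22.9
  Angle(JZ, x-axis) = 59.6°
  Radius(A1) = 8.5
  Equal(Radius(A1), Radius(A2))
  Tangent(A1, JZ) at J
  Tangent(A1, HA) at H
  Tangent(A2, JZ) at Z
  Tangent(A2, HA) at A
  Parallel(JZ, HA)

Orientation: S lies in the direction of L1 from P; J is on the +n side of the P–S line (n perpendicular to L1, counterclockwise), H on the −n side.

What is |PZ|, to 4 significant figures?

24.43

The slot axis is L1's direction at 59.6°, so u = (cos 59.6°, sin 59.6°) = (0.5060, 0.8625) and n = (−sin 59.6°, cos 59.6°) = (-0.8625, 0.5060). P is at the origin and S lies 22.9 along u from P, so S = 22.9·u = (11.59, 19.75). Tangency of A1 to both parallel lines with radius 8.5 puts J and H at P ± 8.5·n: J = (-7.331, 4.301), H = (7.331, -4.301). Equal radii place Z and A the same way about S: Z = S + 8.5·n = (4.257, 24.05), A = S − 8.5·n = (18.92, 15.45). Then |PZ| = |Z − P| = 24.43.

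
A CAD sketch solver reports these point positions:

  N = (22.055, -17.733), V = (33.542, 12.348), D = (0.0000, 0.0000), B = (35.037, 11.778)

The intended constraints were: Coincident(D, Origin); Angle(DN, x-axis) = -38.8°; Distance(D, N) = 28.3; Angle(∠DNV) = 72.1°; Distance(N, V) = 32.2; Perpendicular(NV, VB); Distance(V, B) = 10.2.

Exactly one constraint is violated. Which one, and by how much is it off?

Distance(V, B) = 10.2 — off by 8.60.

D = (0.00, 0.00) ✓; DN at -38.80° ✓; |DN| = 28.30 ✓; ∠DNV = 72.10° ✓; |NV| = 32.20 ✓; ∠(NV, VB) = 89.97° ✓; |VB| = 1.600 ✗.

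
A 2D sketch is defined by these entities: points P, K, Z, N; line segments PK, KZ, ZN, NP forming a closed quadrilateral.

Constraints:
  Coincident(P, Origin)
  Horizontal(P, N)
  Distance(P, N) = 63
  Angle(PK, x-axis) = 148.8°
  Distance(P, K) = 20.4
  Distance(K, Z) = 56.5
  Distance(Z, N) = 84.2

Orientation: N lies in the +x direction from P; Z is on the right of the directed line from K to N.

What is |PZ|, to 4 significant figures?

45.86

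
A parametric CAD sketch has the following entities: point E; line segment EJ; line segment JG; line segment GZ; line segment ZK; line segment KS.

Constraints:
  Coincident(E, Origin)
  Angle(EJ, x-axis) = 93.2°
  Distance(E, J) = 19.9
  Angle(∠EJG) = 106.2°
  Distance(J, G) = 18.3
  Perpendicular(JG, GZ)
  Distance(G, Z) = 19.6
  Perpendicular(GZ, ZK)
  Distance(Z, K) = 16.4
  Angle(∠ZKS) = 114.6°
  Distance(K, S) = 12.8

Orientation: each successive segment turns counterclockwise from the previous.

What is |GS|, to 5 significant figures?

23.141

E is at the origin; EJ runs at 93.2° with length 19.9, so J = (-1.1108, 19.869). ∠EJG = 106.2° gives JG at 167.00° from the x-axis; with |JG| = 18.3, G = (-18.942, 23.986). JG is perpendicular to GZ, so GZ runs at -103.00°; with |GZ| = 19.6, Z = (-23.351, 4.8879). GZ is perpendicular to ZK, so ZK runs at -13.000°; with |ZK| = 16.4, K = (-7.3712, 1.1987). ∠ZKS = 114.6° gives KS at 52.400° from the x-axis; with |KS| = 12.8, S = (0.43867, 11.340). Then |GS| = |S − G| = 23.141.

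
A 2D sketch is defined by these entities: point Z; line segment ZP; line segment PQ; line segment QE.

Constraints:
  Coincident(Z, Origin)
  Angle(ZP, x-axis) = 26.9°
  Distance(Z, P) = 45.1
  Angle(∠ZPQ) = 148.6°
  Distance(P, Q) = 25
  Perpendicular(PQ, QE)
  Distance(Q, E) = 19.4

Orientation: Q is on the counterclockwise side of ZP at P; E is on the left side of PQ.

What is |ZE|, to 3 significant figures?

63.6

Z is at the origin; ZP runs at 26.9° with length 45.1, so P = 45.1·(cos 26.9°, sin 26.9°) = (40.2, 20.4). ∠ZPQ = 148.6°, so PQ runs at 26.9° + (180° − 148.6°) = 58.3° from the x-axis; with |PQ| = 25.0, Q = P + 25.0·(cos 58.3°, sin 58.3°) = (53.4, 41.7). PQ ⟂ QE; with |QE| = 19.4 on the left of PQ, E = Q + 19.4·(-0.851, 0.525) = (36.9, 51.9). Then |ZE| = |E − Z| = 63.6.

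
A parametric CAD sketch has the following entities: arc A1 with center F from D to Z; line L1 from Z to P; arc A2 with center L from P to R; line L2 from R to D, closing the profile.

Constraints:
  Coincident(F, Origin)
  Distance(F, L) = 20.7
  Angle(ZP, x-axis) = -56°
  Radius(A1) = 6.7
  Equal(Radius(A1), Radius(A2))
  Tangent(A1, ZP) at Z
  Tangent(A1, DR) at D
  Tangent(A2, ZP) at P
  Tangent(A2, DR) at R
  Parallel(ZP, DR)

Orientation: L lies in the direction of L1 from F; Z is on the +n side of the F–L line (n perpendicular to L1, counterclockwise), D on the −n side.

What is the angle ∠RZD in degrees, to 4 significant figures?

57.08°

The slot axis is L1's direction at -56.0°, so u = (cos -56.0°, sin -56.0°) = (0.5592, -0.8290) and n = (−sin -56.0°, cos -56.0°) = (0.8290, 0.5592). F is at the origin and L lies 20.7 along u from F, so L = 20.7·u = (11.58, -17.16). Tangency of A1 to both parallel lines with radius 6.7 puts Z and D at F ± 6.7·n: Z = (5.555, 3.747), D = (-5.555, -3.747). Equal radii place P and R the same way about L: P = L + 6.7·n = (17.13, -13.41), R = L − 6.7·n = (6.021, -20.91). Then cos ∠RZD = ZR·ZD / (|ZR||ZD|), giving 57.08°.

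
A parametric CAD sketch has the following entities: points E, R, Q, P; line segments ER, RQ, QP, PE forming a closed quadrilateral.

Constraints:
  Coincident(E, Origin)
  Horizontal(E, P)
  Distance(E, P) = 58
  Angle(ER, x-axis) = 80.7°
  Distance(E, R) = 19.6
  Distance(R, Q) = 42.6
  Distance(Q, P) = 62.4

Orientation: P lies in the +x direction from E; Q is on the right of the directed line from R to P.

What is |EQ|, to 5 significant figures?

23.144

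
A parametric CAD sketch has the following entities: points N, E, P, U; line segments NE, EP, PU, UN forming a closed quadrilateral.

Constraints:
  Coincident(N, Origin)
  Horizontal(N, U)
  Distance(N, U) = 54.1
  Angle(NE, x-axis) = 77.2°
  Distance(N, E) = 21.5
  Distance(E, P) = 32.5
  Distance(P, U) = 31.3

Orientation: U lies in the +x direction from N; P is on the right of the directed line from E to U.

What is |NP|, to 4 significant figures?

24.01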